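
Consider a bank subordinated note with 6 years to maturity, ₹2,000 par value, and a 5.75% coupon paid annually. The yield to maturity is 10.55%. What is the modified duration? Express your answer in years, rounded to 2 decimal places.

Periodic yield y = 0.1055. First find Macaulay duration:
  t   CF        PV=CF/(1+0.1055)^t    t·PV
  1       115.00       104.0253       104.0253
  2       115.00        94.0980       188.1960
  3       115.00        85.1180       255.3541
  4       115.00        76.9951       307.9802
  5       115.00        69.6473       348.2364
  6     2,115.00     1,158.6650     6,951.9900
  Σ                  1,588.5487     8,155.7820
P = 1,588.5487; Macaulay duration = 8,155.7820 / 1,588.5487 = 5.13411 years.
Modified duration = D_Mac / (1 + y) = 5.13411 / 1.1055 = 4.64415 years.

4.64 years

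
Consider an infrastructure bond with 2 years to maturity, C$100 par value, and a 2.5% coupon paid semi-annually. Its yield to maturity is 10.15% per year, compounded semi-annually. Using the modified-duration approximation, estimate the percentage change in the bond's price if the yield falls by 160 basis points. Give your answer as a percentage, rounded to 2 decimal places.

Periodic yield y = 0.05075. Modified duration first:
  t   CF        PV=CF/(1+0.05075)^t    t·PV
  1         1.25         1.1896         1.1896
  2         1.25         1.1322         2.2643
  3         1.25         1.0775         3.2325
  4       101.25        83.0611       332.2442
  Σ                     86.4603       338.9306
P = 86.4603; D_Mac = 3.92007 half-year periods = 1.96004 yrs; D_mod = 1.96004/(1+0.05075) = 1.86537 yrs.
ΔP/P ≈ -D_mod · Δy = -1.86537 × (-0.016) = +0.029846 = +2.9846%.

+2.98%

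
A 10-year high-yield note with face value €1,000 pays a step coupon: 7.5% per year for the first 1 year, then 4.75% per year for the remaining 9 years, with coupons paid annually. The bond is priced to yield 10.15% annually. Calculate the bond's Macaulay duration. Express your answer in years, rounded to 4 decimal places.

Periodic yield y = 0.1015. Discount each cash flow and weight by its year:
  t   CF        PV=CF/(1+0.1015)^t    t·PV
  1        75.00        68.0890        68.0890
  2        47.50        39.1494        78.2987
  3        47.50        35.5419       106.6256
  4        47.50        32.2668       129.0671
  5        47.50        29.2935       146.4674
  6        47.50        26.5942       159.5651
  7        47.50        24.1436       169.0052
  8        47.50        21.9188       175.3507
  9        47.50        19.8991       179.0918
  10    1,047.50       398.3905     3,983.9054
  Σ                    695.2867     5,195.4660
Price P = Σ PV = 695.2867.
Macaulay duration = Σ(t·PV) / P = 5,195.4660 / 695.2867 = 7.47241 years.

7.4724 years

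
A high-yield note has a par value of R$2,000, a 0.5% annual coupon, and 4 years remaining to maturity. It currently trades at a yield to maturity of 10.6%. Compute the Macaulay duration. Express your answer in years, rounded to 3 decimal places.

3.963 years

Periodic yield y = 0.106. Discount each cash flow and weight by its year:
  t   CF        PV=CF/(1+0.106)^t    t·PV
  1        10.00         9.0416         9.0416
  2        10.00         8.1750        16.3501
  3        10.00         7.3915        22.1746
  4     2,010.00     1,343.3078     5,373.2314
  Σ                  1,367.9160     5,420.7976
Price P = Σ PV = 1,367.9160.
Macaulay duration = Σ(t·PV) / P = 5,420.7976 / 1,367.9160 = 3.96281 years.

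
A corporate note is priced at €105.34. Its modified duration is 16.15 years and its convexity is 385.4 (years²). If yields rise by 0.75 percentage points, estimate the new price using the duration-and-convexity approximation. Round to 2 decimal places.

€93.72

Duration effect: -D_mod·Δy = -16.15 × (+0.0075) = -0.121125
Convexity effect: ½·C·(Δy)² = 0.5 × 385.4 × (0.0075)² = +0.010839375
ΔP/P ≈ -0.121125 + 0.010839375 = -0.110285625
New price ≈ 105.34 × (1 - 0.110285625) = 93.7225122625.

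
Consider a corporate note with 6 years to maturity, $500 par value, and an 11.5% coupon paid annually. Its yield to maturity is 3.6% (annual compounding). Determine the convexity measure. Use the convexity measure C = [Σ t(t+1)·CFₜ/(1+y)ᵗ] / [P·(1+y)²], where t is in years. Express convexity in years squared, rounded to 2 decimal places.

29.45

With y = 0.036:
  t   CF        PV=CF/(1+0.036)^t    t·PV        t(t+1)·PV
  1        57.50        55.5019        55.5019         111.0039
  2        57.50        53.5733       107.1466         321.4398
  3        57.50        51.7117       155.1350         620.5401
  4        57.50        49.9147       199.6590         998.2948
  5        57.50        48.1803       240.9013       1,445.4076
  6       557.50       450.9063     2,705.4380      18,938.0662
  Σ                    709.7882     3,463.7818      22,434.7522
P = 709.7882.
Convexity = Σ t(t+1)·PV / [P·(1+y)²] = 22,434.7522 / (709.7882 × 1.073296) = 29.44916.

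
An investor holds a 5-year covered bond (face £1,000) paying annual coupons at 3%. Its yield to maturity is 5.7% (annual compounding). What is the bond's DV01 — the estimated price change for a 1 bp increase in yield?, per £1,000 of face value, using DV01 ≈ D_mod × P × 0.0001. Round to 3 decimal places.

Periodic yield y = 0.057.
  t   CF        PV=CF/(1+0.057)^t    t·PV
  1        30.00        28.3822        28.3822
  2        30.00        26.8517        53.7033
  3        30.00        25.4037        76.2110
  4        30.00        24.0337        96.1349
  5     1,030.00       780.6606     3,903.3032
  Σ                    885.3319     4,157.7347
P = 885.3319; D_Mac = 4.69624 yrs; D_mod = 4.44299 yrs.
DV01 ≈ 4.44299 × 885.3319 × 0.0001 = 0.393352.

£0.393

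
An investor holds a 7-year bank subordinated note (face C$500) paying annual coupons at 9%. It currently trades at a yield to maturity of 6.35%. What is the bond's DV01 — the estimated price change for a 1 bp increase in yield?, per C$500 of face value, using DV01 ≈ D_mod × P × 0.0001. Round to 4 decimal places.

C$0.3015

Periodic yield y = 0.0635.
  t   CF        PV=CF/(1+0.0635)^t    t·PV
  1        45.00        42.3131        42.3131
  2        45.00        39.7867        79.5733
  3        45.00        37.4111       112.2332
  4        45.00        35.1773       140.7092
  5        45.00        33.0769       165.3846
  6        45.00        31.1019       186.6117
  7       545.00       354.1882     2,479.3171
  Σ                    573.0552     3,206.1422
P = 573.0552; D_Mac = 5.59482 yrs; D_mod = 5.26076 yrs.
DV01 ≈ 5.26076 × 573.0552 × 0.0001 = 0.301471.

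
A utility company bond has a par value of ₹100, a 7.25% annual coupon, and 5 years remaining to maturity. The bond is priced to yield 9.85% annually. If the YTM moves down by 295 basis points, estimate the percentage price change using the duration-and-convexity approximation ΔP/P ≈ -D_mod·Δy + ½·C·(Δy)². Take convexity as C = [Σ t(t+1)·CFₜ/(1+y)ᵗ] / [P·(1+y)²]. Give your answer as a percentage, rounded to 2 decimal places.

+12.52%

With y = 0.0985:
  t   CF        PV=CF/(1+0.0985)^t    t·PV        t(t+1)·PV
  1         7.25         6.5999         6.5999          13.1998
  2         7.25         6.0081        12.0162          36.0487
  3         7.25         5.4694        16.4081          65.6325
  4         7.25         4.9789        19.9158          99.5790
  5       107.25        67.0497       335.2486       2,011.4917
  Σ                     90.1061       390.1887       2,225.9517
P = 90.1061; D_Mac = 4.33033 yrs; D_mod = 3.94204 yrs; C = 20.47206.
Duration effect: -3.94204 × (-0.0295) = +0.116290
Convexity effect: 0.5 × 20.47206 × (-0.0295)² = +0.0089079
ΔP/P ≈ +0.116290 + 0.0089079 = +0.125198 = +12.5198%.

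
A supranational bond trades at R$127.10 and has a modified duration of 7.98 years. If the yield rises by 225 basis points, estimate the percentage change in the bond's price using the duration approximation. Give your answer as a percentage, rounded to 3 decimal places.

-17.955%

Duration approximation: ΔP/P ≈ -D_mod · Δy = -7.98 × (+0.0225) = -0.179550.
As a percentage: -17.9550%.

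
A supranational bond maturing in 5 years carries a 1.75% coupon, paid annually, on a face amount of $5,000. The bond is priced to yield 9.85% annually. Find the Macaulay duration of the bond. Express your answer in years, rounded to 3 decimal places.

Periodic yield y = 0.0985. Discount each cash flow and weight by its year:
  t   CF        PV=CF/(1+0.0985)^t    t·PV
  1        87.50        79.6541        79.6541
  2        87.50        72.5117       145.0233
  3        87.50        66.0097       198.0292
  4        87.50        60.0908       240.3631
  5     5,087.50     3,180.5638    15,902.8192
  Σ                  3,458.8301    16,565.8888
Price P = Σ PV = 3,458.8301.
Macaulay duration = Σ(t·PV) / P = 16,565.8888 / 3,458.8301 = 4.78945 years.

4.789 years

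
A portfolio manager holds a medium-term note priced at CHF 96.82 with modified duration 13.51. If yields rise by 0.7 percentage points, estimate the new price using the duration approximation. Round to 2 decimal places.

CHF 87.66

Duration approximation: ΔP/P ≈ -D_mod · Δy = -13.51 × (+0.007) = -0.094570.
New price ≈ 96.82 × (1 - 0.094570) = 87.6637326.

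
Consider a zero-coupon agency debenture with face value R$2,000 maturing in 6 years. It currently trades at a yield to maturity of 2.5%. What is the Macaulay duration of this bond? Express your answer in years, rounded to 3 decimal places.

6.000 years

A zero-coupon bond has a single cash flow at maturity, so its Macaulay duration equals its maturity: 6 years.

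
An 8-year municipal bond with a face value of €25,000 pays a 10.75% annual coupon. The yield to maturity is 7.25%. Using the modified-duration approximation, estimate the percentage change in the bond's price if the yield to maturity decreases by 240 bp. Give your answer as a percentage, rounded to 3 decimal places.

+13.346%

Periodic yield y = 0.0725. Modified duration first:
  t   CF        PV=CF/(1+0.0725)^t    t·PV
  1     2,687.50     2,505.8275     2,505.8275
  2     2,687.50     2,336.4359     4,672.8718
  3     2,687.50     2,178.4950     6,535.4850
  4     2,687.50     2,031.2308     8,124.9231
  5     2,687.50     1,893.9215     9,469.6074
  6     2,687.50     1,765.8941    10,595.3649
  7     2,687.50     1,646.5214    11,525.6495
  8    27,687.50    15,816.3161   126,530.5290
  Σ                 30,174.6423   179,960.2582
P = 30,174.6423; D_Mac = 5.96396 yrs; D_mod = 5.96396/(1+0.0725) = 5.56080 yrs.
ΔP/P ≈ -D_mod · Δy = -5.56080 × (-0.024) = +0.133459 = +13.3459%.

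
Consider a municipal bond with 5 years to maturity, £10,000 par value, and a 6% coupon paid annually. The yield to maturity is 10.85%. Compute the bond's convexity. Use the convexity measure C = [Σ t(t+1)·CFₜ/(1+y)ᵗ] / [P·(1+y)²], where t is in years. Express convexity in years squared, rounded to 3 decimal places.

With y = 0.1085:
  t   CF        PV=CF/(1+0.1085)^t    t·PV        t(t+1)·PV
  1       600.00       541.2720       541.2720       1,082.5440
  2       600.00       488.2923       976.5846       2,929.7537
  3       600.00       440.4982     1,321.4947       5,285.9786
  4       600.00       397.3822     1,589.5290       7,947.6449
  5    10,600.00     6,333.2609    31,666.3044     189,997.8265
  Σ                  8,200.7056    36,095.1846     207,243.7477
P = 8,200.7056.
Convexity = Σ t(t+1)·PV / [P·(1+y)²] = 207,243.7477 / (8,200.7056 × 1.228772) = 20.56643.

20.566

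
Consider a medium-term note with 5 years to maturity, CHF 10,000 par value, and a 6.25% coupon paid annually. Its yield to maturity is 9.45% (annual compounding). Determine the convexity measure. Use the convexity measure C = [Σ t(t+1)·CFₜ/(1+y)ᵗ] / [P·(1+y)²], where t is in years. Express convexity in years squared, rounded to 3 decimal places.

With y = 0.0945:
  t   CF        PV=CF/(1+0.0945)^t    t·PV        t(t+1)·PV
  1       625.00       571.0370       571.0370       1,142.0740
  2       625.00       521.7332     1,043.4664       3,130.3993
  3       625.00       476.6864     1,430.0591       5,720.2362
  4       625.00       435.5289     1,742.1155       8,710.5775
  5    10,625.00     6,764.7244    33,823.6221     202,941.7327
  Σ                  8,769.7099    38,610.3001     221,645.0197
P = 8,769.7099.
Convexity = Σ t(t+1)·PV / [P·(1+y)²] = 221,645.0197 / (8,769.7099 × 1.197930) = 21.09800.

21.098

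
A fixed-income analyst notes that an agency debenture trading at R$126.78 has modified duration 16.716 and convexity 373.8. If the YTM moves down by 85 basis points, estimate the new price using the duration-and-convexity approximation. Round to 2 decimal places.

Duration effect: -D_mod·Δy = -16.716 × (-0.0085) = +0.142086
Convexity effect: ½·C·(Δy)² = 0.5 × 373.8 × (-0.0085)² = +0.013503525
ΔP/P ≈ +0.142086 + 0.013503525 = +0.155589525
New price ≈ 126.78 × (1 + 0.155589525) = 146.5056399795.

R$146.51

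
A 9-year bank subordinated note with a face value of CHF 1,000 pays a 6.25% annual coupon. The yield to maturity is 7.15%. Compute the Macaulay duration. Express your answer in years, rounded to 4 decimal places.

Periodic yield y = 0.0715. Discount each cash flow and weight by its year:
  t   CF        PV=CF/(1+0.0715)^t    t·PV
  1        62.50        58.3294        58.3294
  2        62.50        54.4372       108.8744
  3        62.50        50.8047       152.4140
  4        62.50        47.4145       189.6581
  5        62.50        44.2506       221.2530
  6        62.50        41.2978       247.7868
  7        62.50        38.5420       269.7943
  8        62.50        35.9702       287.7614
  9     1,062.50       570.6888     5,136.1993
  Σ                    941.7352     6,672.0708
Price P = Σ PV = 941.7352.
Macaulay duration = Σ(t·PV) / P = 6,672.0708 / 941.7352 = 7.08487 years.

7.0849 years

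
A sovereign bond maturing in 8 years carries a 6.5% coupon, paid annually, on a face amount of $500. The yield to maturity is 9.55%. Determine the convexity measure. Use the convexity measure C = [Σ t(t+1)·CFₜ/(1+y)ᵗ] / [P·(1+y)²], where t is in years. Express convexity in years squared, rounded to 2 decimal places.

With y = 0.0955:
  t   CF        PV=CF/(1+0.0955)^t    t·PV        t(t+1)·PV
  1        32.50        29.6668        29.6668          59.3336
  2        32.50        27.0806        54.1612         162.4837
  3        32.50        24.7199        74.1596         296.6385
  4        32.50        22.5649        90.2597         451.2984
  5        32.50        20.5978       102.9891         617.9349
  6        32.50        18.8022       112.8133         789.6931
  7        32.50        17.1631       120.1420         961.1357
  8       532.50       256.6969     2,053.5749      18,482.1739
  Σ                    417.2923     2,637.7667      21,820.6919
P = 417.2923.
Convexity = Σ t(t+1)·PV / [P·(1+y)²] = 21,820.6919 / (417.2923 × 1.200120) = 43.57159.

43.57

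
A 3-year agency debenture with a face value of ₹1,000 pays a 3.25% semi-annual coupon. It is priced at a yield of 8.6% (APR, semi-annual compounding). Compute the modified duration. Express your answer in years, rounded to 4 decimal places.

2.7532 years

Periodic yield y = 0.043. First find Macaulay duration:
  t   CF        PV=CF/(1+0.043)^t    t·PV
  1        16.25        15.5801        15.5801
  2        16.25        14.9377        29.8755
  3        16.25        14.3219        42.9657
  4        16.25        13.7314        54.9258
  5        16.25        13.1653        65.8267
  6     1,016.25       789.3956     4,736.3737
  Σ                    861.1321     4,945.5473
P = 861.1321; Macaulay duration = 4,945.5473 / 861.1321 = 5.74308 half-year periods = 2.87154 years.
Modified duration = D_Mac / (1 + y) = 2.87154 / 1.043 = 2.75315 years.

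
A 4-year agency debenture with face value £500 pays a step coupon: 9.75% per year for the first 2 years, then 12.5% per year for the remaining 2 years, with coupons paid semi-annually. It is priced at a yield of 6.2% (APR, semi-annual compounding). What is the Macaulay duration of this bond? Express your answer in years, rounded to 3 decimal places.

3.437 years

Periodic yield y = 0.031. Discount each cash flow and weight by its period:
  t   CF        PV=CF/(1+0.031)^t    t·PV
  1       24.375        23.6421        23.6421
  2       24.375        22.9312        45.8625
  3       24.375        22.2417        66.7252
  4       24.375        21.5730        86.2919
  5       31.250        26.8260       134.1302
  6       31.250        26.0194       156.1167
  7       31.250        25.2371       176.6597
  8      531.250       416.1306     3,329.0446
  Σ                    584.6012     4,018.4728
Price P = Σ PV = 584.6012.
Macaulay duration = Σ(t·PV) / P = 4,018.4728 / 584.6012 = 6.87387 half-year periods.
In years: 6.87387 / 2 = 3.43694 years.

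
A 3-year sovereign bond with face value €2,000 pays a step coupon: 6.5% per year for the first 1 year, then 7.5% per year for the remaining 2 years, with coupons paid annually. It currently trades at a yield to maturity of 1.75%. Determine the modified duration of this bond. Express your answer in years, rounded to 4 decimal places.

Periodic yield y = 0.0175. First find Macaulay duration:
  t   CF        PV=CF/(1+0.0175)^t    t·PV
  1       130.00       127.7641       127.7641
  2       150.00       144.8847       289.7693
  3     2,150.00     2,040.9634     6,122.8901
  Σ                  2,313.6121     6,540.4235
P = 2,313.6121; Macaulay duration = 6,540.4235 / 2,313.6121 = 2.82693 years.
Modified duration = D_Mac / (1 + y) = 2.82693 / 1.0175 = 2.77831 years.

2.7783 years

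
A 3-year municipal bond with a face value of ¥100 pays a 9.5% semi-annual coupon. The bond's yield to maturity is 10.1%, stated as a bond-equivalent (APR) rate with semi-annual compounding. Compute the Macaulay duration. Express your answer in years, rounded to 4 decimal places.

Periodic yield y = 0.0505. Discount each cash flow and weight by its period:
  t   CF        PV=CF/(1+0.0505)^t    t·PV
  1         4.75         4.5217         4.5217
  2         4.75         4.3043         8.6086
  3         4.75         4.0974        12.2921
  4         4.75         3.9004        15.6016
  5         4.75         3.7129        18.5645
  6       104.75        77.9431       467.6586
  Σ                     98.4797       527.2471
Price P = Σ PV = 98.4797.
Macaulay duration = Σ(t·PV) / P = 527.2471 / 98.4797 = 5.35386 half-year periods.
In years: 5.35386 / 2 = 2.67693 years.

2.6769 years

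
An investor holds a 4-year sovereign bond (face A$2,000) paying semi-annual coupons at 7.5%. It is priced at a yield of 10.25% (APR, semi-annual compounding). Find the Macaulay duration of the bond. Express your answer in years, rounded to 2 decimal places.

3.50 years

Periodic yield y = 0.05125. Discount each cash flow and weight by its period:
  t   CF        PV=CF/(1+0.05125)^t    t·PV
  1        75.00        71.3436        71.3436
  2        75.00        67.8655       135.7311
  3        75.00        64.5570       193.6710
  4        75.00        61.4097       245.6389
  5        75.00        58.4159       292.0796
  6        75.00        55.5681       333.4083
  7        75.00        52.8590       370.0132
  8     2,075.00     1,391.1374    11,129.0993
  Σ                  1,823.1563    12,770.9851
Price P = Σ PV = 1,823.1563.
Macaulay duration = Σ(t·PV) / P = 12,770.9851 / 1,823.1563 = 7.00488 half-year periods.
In years: 7.00488 / 2 = 3.50244 years.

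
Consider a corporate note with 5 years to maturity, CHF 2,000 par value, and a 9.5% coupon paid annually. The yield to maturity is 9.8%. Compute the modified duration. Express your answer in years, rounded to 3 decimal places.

3.825 years

Periodic yield y = 0.098. First find Macaulay duration:
  t   CF        PV=CF/(1+0.098)^t    t·PV
  1       190.00       173.0419       173.0419
  2       190.00       157.5974       315.1947
  3       190.00       143.5313       430.5939
  4       190.00       130.7207       522.8827
  5     2,190.00     1,372.2474     6,861.2370
  Σ                  1,977.1386     8,302.9501
P = 1,977.1386; Macaulay duration = 8,302.9501 / 1,977.1386 = 4.19948 years.
Modified duration = D_Mac / (1 + y) = 4.19948 / 1.098 = 3.82466 years.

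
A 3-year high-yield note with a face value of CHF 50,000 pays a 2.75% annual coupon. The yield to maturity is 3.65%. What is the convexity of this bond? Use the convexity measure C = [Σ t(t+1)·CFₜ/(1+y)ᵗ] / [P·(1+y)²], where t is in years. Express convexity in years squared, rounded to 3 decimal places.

10.770

With y = 0.0365:
  t   CF        PV=CF/(1+0.0365)^t    t·PV        t(t+1)·PV
  1     1,375.00     1,326.5798     1,326.5798       2,653.1597
  2     1,375.00     1,279.8648     2,559.7295       7,679.1886
  3    51,375.00    46,136.4225   138,409.2675     553,637.0701
  Σ                 48,742.8671   142,295.5769     563,969.4184
P = 48,742.8671.
Convexity = Σ t(t+1)·PV / [P·(1+y)²] = 563,969.4184 / (48,742.8671 × 1.074332) = 10.76976.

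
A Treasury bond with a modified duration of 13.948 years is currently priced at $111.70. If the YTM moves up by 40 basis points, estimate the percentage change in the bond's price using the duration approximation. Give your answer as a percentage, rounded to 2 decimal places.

Duration approximation: ΔP/P ≈ -D_mod · Δy = -13.948 × (+0.004) = -0.055792.
As a percentage: -5.5792%.

-5.58%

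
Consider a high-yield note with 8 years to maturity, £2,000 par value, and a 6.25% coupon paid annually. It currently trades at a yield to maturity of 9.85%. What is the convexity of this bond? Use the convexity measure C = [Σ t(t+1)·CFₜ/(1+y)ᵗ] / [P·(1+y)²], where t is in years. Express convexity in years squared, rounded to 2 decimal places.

With y = 0.0985:
  t   CF        PV=CF/(1+0.0985)^t    t·PV        t(t+1)·PV
  1       125.00       113.7915       113.7915         227.5831
  2       125.00       103.5881       207.1762         621.5286
  3       125.00        94.2996       282.8988       1,131.5951
  4       125.00        85.8440       343.3759       1,716.8793
  5       125.00        78.1465       390.7327       2,344.3959
  6       125.00        71.1393       426.8359       2,987.8510
  7       125.00        64.7604       453.3229       3,626.5829
  8     2,125.00     1,002.2093     8,017.6747      72,159.0722
  Σ                  1,613.7788    10,235.8085      84,815.4882
P = 1,613.7788.
Convexity = Σ t(t+1)·PV / [P·(1+y)²] = 84,815.4882 / (1,613.7788 × 1.206702) = 43.55430.

43.55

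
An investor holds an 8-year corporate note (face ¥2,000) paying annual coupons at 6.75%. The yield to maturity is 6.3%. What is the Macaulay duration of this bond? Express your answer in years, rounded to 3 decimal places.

Periodic yield y = 0.063. Discount each cash flow and weight by its year:
  t   CF        PV=CF/(1+0.063)^t    t·PV
  1       135.00       126.9991       126.9991
  2       135.00       119.4723       238.9446
  3       135.00       112.3916       337.1749
  4       135.00       105.7306       422.9224
  5       135.00        99.4643       497.3217
  6       135.00        93.5695       561.4168
  7       135.00        88.0240       616.1677
  8     2,135.00     1,309.5792    10,476.6335
  Σ                  2,055.2306    13,277.5808
Price P = Σ PV = 2,055.2306.
Macaulay duration = Σ(t·PV) / P = 13,277.5808 / 2,055.2306 = 6.46039 years.

6.460 years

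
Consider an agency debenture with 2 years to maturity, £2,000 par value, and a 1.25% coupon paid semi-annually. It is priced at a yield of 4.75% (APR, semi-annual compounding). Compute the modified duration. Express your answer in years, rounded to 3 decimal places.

Periodic yield y = 0.02375. First find Macaulay duration:
  t   CF        PV=CF/(1+0.02375)^t    t·PV
  1        12.50        12.2100        12.2100
  2        12.50        11.9268        23.8535
  3        12.50        11.6501        34.9502
  4     2,012.50     1,832.1466     7,328.5866
  Σ                  1,867.9335     7,399.6003
P = 1,867.9335; Macaulay duration = 7,399.6003 / 1,867.9335 = 3.96138 half-year periods = 1.98069 years.
Modified duration = D_Mac / (1 + y) = 1.98069 / 1.02375 = 1.93474 years.

1.935 years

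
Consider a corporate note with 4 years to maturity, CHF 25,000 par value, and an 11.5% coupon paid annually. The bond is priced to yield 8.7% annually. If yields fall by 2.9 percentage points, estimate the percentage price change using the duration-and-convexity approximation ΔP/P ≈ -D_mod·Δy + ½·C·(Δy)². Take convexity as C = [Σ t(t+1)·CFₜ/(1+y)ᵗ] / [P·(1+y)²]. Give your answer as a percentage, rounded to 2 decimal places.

+9.78%

With y = 0.087:
  t   CF        PV=CF/(1+0.087)^t    t·PV        t(t+1)·PV
  1     2,875.00     2,644.8942     2,644.8942       5,289.7884
  2     2,875.00     2,433.2053     4,866.4107      14,599.2320
  3     2,875.00     2,238.4594     6,715.3781      26,861.5125
  4    27,875.00    19,966.2590    79,865.0359     399,325.1793
  Σ                 27,282.8179    94,091.7189     446,075.7123
P = 27,282.8179; D_Mac = 3.44875 yrs; D_mod = 3.17273 yrs; C = 13.83758.
Duration effect: -3.17273 × (-0.029) = +0.092009
Convexity effect: 0.5 × 13.83758 × (-0.029)² = +0.0058187
ΔP/P ≈ +0.092009 + 0.0058187 = +0.097828 = +9.7828%.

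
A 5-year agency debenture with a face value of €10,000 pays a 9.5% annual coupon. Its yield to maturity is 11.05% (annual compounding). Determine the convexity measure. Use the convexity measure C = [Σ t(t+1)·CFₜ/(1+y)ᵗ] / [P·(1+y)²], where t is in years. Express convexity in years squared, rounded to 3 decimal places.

19.065

With y = 0.1105:
  t   CF        PV=CF/(1+0.1105)^t    t·PV        t(t+1)·PV
  1       950.00       855.4705       855.4705       1,710.9410
  2       950.00       770.3471     1,540.6943       4,622.0829
  3       950.00       693.6940     2,081.0819       8,324.3276
  4       950.00       624.6681     2,498.6725      12,493.3627
  5    10,950.00     6,483.6760    32,418.3800     194,510.2802
  Σ                  9,427.8558    39,394.2993     221,660.9944
P = 9,427.8558.
Convexity = Σ t(t+1)·PV / [P·(1+y)²] = 221,660.9944 / (9,427.8558 × 1.233210) = 19.06511.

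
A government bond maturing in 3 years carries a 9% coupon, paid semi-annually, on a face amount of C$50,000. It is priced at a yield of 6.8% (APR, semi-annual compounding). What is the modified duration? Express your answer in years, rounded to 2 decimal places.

Periodic yield y = 0.034. First find Macaulay duration:
  t   CF        PV=CF/(1+0.034)^t    t·PV
  1     2,250.00     2,176.0155     2,176.0155
  2     2,250.00     2,104.4637     4,208.9274
  3     2,250.00     2,035.2647     6,105.7941
  4     2,250.00     1,968.3411     7,873.3644
  5     2,250.00     1,903.6181     9,518.0905
  6    52,250.00    42,752.6522   256,515.9135
  Σ                 52,940.3553   286,398.1054
P = 52,940.3553; Macaulay duration = 286,398.1054 / 52,940.3553 = 5.40983 half-year periods = 2.70491 years.
Modified duration = D_Mac / (1 + y) = 2.70491 / 1.034 = 2.61597 years.

2.62 years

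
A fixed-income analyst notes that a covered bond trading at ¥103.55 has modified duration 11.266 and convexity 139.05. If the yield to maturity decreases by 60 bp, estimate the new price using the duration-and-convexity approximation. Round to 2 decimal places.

¥110.81

Duration effect: -D_mod·Δy = -11.266 × (-0.006) = +0.067596
Convexity effect: ½·C·(Δy)² = 0.5 × 139.05 × (-0.006)² = +0.0025029
ΔP/P ≈ +0.067596 + 0.0025029 = +0.0700989
New price ≈ 103.55 × (1 + 0.0700989) = 110.808741095.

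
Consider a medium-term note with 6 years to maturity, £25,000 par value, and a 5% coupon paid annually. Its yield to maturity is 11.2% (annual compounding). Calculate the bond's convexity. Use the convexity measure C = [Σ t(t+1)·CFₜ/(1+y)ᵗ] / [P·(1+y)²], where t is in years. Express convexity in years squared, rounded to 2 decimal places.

With y = 0.112:
  t   CF        PV=CF/(1+0.112)^t    t·PV        t(t+1)·PV
  1     1,250.00     1,124.1007     1,124.1007       2,248.2014
  2     1,250.00     1,010.8819     2,021.7639       6,065.2917
  3     1,250.00       909.0665     2,727.1995      10,908.7979
  4     1,250.00       817.5058     3,270.0234      16,350.1168
  5     1,250.00       735.1671     3,675.8356      22,055.0137
  6    26,250.00    13,883.5518    83,301.3107     583,109.1746
  Σ                 18,480.2739    96,120.2337     640,736.5962
P = 18,480.2739.
Convexity = Σ t(t+1)·PV / [P·(1+y)²] = 640,736.5962 / (18,480.2739 × 1.236544) = 28.03894.

28.04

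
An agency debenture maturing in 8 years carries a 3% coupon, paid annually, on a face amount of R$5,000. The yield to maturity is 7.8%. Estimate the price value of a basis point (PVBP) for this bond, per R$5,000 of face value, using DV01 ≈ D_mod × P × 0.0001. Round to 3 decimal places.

R$2.366

Periodic yield y = 0.078.
  t   CF        PV=CF/(1+0.078)^t    t·PV
  1       150.00       139.1466       139.1466
  2       150.00       129.0784       258.1569
  3       150.00       119.7388       359.2165
  4       150.00       111.0750       444.2999
  5       150.00       103.0380       515.1900
  6       150.00        95.5826       573.4954
  7       150.00        88.6666       620.6660
  8     5,150.00     2,823.9509    22,591.6072
  Σ                  3,610.2769    25,501.7785
P = 3,610.2769; D_Mac = 7.06366 yrs; D_mod = 6.55256 yrs.
DV01 ≈ 6.55256 × 3,610.2769 × 0.0001 = 2.365657.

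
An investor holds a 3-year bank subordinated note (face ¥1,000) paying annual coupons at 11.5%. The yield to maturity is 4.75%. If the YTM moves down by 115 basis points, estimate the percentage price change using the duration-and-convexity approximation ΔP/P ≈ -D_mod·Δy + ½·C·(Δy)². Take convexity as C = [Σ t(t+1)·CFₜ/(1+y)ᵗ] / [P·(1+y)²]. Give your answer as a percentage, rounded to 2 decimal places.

With y = 0.0475:
  t   CF        PV=CF/(1+0.0475)^t    t·PV        t(t+1)·PV
  1       115.00       109.7852       109.7852         219.5704
  2       115.00       104.8069       209.6138         628.8413
  3     1,115.00       970.0917     2,910.2750      11,641.1000
  Σ                  1,184.6837     3,229.6739      12,489.5116
P = 1,184.6837; D_Mac = 2.72619 yrs; D_mod = 2.60257 yrs; C = 9.60804.
Duration effect: -2.60257 × (-0.0115) = +0.029930
Convexity effect: 0.5 × 9.60804 × (-0.0115)² = +0.0006353
ΔP/P ≈ +0.029930 + 0.0006353 = +0.030565 = +3.0565%.

+3.06%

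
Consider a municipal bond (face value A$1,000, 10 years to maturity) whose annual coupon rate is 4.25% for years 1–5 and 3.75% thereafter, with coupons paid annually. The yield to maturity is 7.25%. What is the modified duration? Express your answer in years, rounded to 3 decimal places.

7.565 years

Periodic yield y = 0.0725. First find Macaulay duration:
  t   CF        PV=CF/(1+0.0725)^t    t·PV
  1        42.50        39.6270        39.6270
  2        42.50        36.9483        73.8966
  3        42.50        34.4506       103.3519
  4        42.50        32.1218       128.4872
  5        42.50        29.9504       149.7519
  6        37.50        24.6404       147.8423
  7        37.50        22.9747       160.8230
  8        37.50        21.4216       171.3732
  9        37.50        19.9736       179.7621
  10    1,037.50       515.2466     5,152.4656
  Σ                    777.3550     6,307.3807
P = 777.3550; Macaulay duration = 6,307.3807 / 777.3550 = 8.11390 years.
Modified duration = D_Mac / (1 + y) = 8.11390 / 1.0725 = 7.56541 years.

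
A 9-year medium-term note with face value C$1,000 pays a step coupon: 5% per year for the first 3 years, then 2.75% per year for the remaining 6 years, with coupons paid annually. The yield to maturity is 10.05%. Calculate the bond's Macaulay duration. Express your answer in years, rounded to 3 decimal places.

Periodic yield y = 0.1005. Discount each cash flow and weight by its year:
  t   CF        PV=CF/(1+0.1005)^t    t·PV
  1        50.00        45.4339        45.4339
  2        50.00        41.2848        82.5695
  3        50.00        37.5146       112.5437
  4        27.50        18.7488        74.9950
  5        27.50        17.0366        85.1829
  6        27.50        15.4808        92.8846
  7        27.50        14.0670        98.4692
  8        27.50        12.7824       102.2592
  9     1,027.50       433.9817     3,905.8352
  Σ                    636.3305     4,600.1733
Price P = Σ PV = 636.3305.
Macaulay duration = Σ(t·PV) / P = 4,600.1733 / 636.3305 = 7.22922 years.

7.229 years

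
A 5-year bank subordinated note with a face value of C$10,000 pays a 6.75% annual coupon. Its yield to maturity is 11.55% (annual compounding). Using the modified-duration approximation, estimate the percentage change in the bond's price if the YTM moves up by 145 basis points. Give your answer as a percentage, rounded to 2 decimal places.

-5.64%

Periodic yield y = 0.1155. Modified duration first:
  t   CF        PV=CF/(1+0.1155)^t    t·PV
  1       675.00       605.1098       605.1098
  2       675.00       542.4561     1,084.9123
  3       675.00       486.2897     1,458.8690
  4       675.00       435.9387     1,743.7550
  5    10,675.00     6,180.4488    30,902.2438
  Σ                  8,250.2431    35,794.8899
P = 8,250.2431; D_Mac = 4.33865 yrs; D_mod = 4.33865/(1+0.1155) = 3.88942 yrs.
ΔP/P ≈ -D_mod · Δy = -3.88942 × (+0.0145) = -0.056397 = -5.6397%.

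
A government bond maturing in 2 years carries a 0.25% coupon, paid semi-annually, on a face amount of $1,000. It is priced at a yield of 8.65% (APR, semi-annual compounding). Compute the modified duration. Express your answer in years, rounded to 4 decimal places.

Periodic yield y = 0.04325. First find Macaulay duration:
  t   CF        PV=CF/(1+0.04325)^t    t·PV
  1         1.25         1.1982         1.1982
  2         1.25         1.1485         2.2970
  3         1.25         1.1009         3.3027
  4     1,001.25       845.2573     3,381.0294
  Σ                    848.7049     3,387.8273
P = 848.7049; Macaulay duration = 3,387.8273 / 848.7049 = 3.99176 half-year periods = 1.99588 years.
Modified duration = D_Mac / (1 + y) = 1.99588 / 1.04325 = 1.91314 years.

1.9131 years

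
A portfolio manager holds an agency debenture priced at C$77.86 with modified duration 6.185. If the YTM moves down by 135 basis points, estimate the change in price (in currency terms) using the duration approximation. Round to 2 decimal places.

+C$6.50

Duration approximation: ΔP/P ≈ -D_mod · Δy = -6.185 × (-0.0135) = +0.0834975.
ΔP ≈ 77.86 × (+0.0834975) = +6.50111535.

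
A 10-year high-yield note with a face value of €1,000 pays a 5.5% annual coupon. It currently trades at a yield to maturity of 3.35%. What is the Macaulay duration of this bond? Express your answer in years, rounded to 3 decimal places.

Periodic yield y = 0.0335. Discount each cash flow and weight by its year:
  t   CF        PV=CF/(1+0.0335)^t    t·PV
  1        55.00        53.2172        53.2172
  2        55.00        51.4922       102.9845
  3        55.00        49.8232       149.4695
  4        55.00        48.2082       192.8327
  5        55.00        46.6456       233.2278
  6        55.00        45.1336       270.8015
  7        55.00        43.6706       305.6943
  8        55.00        42.2551       338.0406
  9        55.00        40.8854       367.9687
  10    1,055.00       758.8355     7,588.3552
  Σ                  1,180.1666     9,602.5919
Price P = Σ PV = 1,180.1666.
Macaulay duration = Σ(t·PV) / P = 9,602.5919 / 1,180.1666 = 8.13664 years.

8.137 years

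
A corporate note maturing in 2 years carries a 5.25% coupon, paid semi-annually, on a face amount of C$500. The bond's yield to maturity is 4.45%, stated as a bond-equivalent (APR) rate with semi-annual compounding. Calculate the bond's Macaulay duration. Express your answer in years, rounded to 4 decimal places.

Periodic yield y = 0.02225. Discount each cash flow and weight by its period:
  t   CF        PV=CF/(1+0.02225)^t    t·PV
  1       13.125        12.8393        12.8393
  2       13.125        12.5599        25.1197
  3       13.125        12.2865        36.8595
  4      513.125       469.8884     1,879.5535
  Σ                    507.5741     1,954.3720
Price P = Σ PV = 507.5741.
Macaulay duration = Σ(t·PV) / P = 1,954.3720 / 507.5741 = 3.85042 half-year periods.
In years: 3.85042 / 2 = 1.92521 years.

1.9252 years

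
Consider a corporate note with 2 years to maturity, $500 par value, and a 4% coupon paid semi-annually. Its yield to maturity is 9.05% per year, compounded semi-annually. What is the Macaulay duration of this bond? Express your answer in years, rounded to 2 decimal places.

Periodic yield y = 0.04525. Discount each cash flow and weight by its period:
  t   CF        PV=CF/(1+0.04525)^t    t·PV
  1        10.00         9.5671         9.5671
  2        10.00         9.1529        18.3058
  3        10.00         8.7567        26.2700
  4       510.00       427.2573     1,709.0291
  Σ                    454.7340     1,763.1721
Price P = Σ PV = 454.7340.
Macaulay duration = Σ(t·PV) / P = 1,763.1721 / 454.7340 = 3.87737 half-year periods.
In years: 3.87737 / 2 = 1.93869 years.

1.94 years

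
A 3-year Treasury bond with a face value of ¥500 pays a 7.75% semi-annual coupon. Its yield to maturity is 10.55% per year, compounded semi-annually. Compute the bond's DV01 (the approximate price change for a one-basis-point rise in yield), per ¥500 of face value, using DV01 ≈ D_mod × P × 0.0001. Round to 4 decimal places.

¥0.1202

Periodic yield y = 0.05275.
  t   CF        PV=CF/(1+0.05275)^t    t·PV
  1       19.375        18.4042        18.4042
  2       19.375        17.4820        34.9640
  3       19.375        16.6060        49.8181
  4       19.375        15.7740        63.0958
  5       19.375        14.9836        74.9179
  6      519.375       381.5307     2,289.1845
  Σ                    464.7805     2,530.3845
P = 464.7805; D_Mac = 5.44426 half-year periods = 2.72213 yrs; D_mod = 2.58573 yrs.
DV01 ≈ 2.58573 × 464.7805 × 0.0001 = 0.120180.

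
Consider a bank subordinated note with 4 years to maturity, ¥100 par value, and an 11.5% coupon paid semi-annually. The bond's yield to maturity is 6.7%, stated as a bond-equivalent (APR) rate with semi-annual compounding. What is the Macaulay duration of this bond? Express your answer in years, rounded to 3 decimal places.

3.374 years

Periodic yield y = 0.0335. Discount each cash flow and weight by its period:
  t   CF        PV=CF/(1+0.0335)^t    t·PV
  1         5.75         5.5636         5.5636
  2         5.75         5.3833        10.7666
  3         5.75         5.2088        15.6264
  4         5.75         5.0399        20.1598
  5         5.75         4.8766        24.3829
  6         5.75         4.7185        28.3111
  7         5.75         4.5656        31.9590
  8       105.75        81.2450       649.9598
  Σ                    116.6013       786.7291
Price P = Σ PV = 116.6013.
Macaulay duration = Σ(t·PV) / P = 786.7291 / 116.6013 = 6.74717 half-year periods.
In years: 6.74717 / 2 = 3.37359 years.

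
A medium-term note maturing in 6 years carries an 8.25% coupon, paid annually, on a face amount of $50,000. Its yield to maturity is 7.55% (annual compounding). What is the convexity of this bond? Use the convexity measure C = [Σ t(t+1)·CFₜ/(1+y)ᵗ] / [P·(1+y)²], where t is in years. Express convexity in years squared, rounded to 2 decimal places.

28.22

With y = 0.0755:
  t   CF        PV=CF/(1+0.0755)^t    t·PV        t(t+1)·PV
  1     4,125.00     3,835.4254     3,835.4254       7,670.8508
  2     4,125.00     3,566.1789     7,132.3578      21,397.0733
  3     4,125.00     3,315.8335     9,947.5004      39,790.0014
  4     4,125.00     3,083.0623    12,332.2490      61,661.2451
  5     4,125.00     2,866.6316    14,333.1578      85,998.9471
  6    54,125.00    34,973.2040   209,839.2239   1,468,874.5676
  Σ                 51,640.3355   257,419.9143   1,685,392.6851
P = 51,640.3355.
Convexity = Σ t(t+1)·PV / [P·(1+y)²] = 1,685,392.6851 / (51,640.3355 × 1.156700) = 28.21573.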